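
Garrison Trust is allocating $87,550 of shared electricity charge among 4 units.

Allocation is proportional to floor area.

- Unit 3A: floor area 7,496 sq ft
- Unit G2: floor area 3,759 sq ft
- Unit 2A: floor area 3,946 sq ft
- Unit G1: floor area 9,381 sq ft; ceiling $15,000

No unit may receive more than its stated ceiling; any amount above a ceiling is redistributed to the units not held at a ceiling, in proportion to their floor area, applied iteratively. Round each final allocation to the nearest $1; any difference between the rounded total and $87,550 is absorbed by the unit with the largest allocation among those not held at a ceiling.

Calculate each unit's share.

Sum of floor area: 24,582.
Pro-rata shares before constraints: Unit 3A 26,697.37; Unit G2 13,387.86; Unit 2A 14,053.87; Unit G1 33,410.89.
Held at cap: Unit G1 ($15,000); balance $72,550 reallocated over remaining floor area 15,201.
Redistributed shares: Unit 3A 35,776.25 → $35,776; Unit G2 17,940.63 → $17,941; Unit 2A 18,833.12 → $18,833.

Unit 3A: $35,776 | Unit G2: $17,941 | Unit 2A: $18,833 | Unit G1: $15,000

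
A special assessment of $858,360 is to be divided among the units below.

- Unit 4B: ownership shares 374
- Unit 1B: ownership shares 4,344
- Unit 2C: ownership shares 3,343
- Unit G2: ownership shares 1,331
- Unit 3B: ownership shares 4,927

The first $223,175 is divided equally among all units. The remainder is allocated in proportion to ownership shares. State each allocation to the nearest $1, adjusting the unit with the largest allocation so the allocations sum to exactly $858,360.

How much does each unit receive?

$223,175 shared equally gives $44,635 per unit.
Remainder $635,185 by ownership shares (total 14,319): Unit 4B 16,590.49 → $16,590; Unit 1B 192,698.07 → $192,698; Unit 2C 148,294.12 → $148,294; Unit G2 59,042.62 → $59,043; Unit 3B 218,559.71 → $218,560.
Totals: Unit 4B $44,635 + $16,590 = $61,225; Unit 1B $44,635 + $192,698 = $237,333; Unit 2C $44,635 + $148,294 = $192,929; Unit G2 $44,635 + $59,043 = $103,678; Unit 3B $44,635 + $218,560 = $263,195.

Unit 4B: $61,225 · Unit 1B: $237,333 · Unit 2C: $192,929 · Unit G2: $103,678 · Unit 3B: $263,195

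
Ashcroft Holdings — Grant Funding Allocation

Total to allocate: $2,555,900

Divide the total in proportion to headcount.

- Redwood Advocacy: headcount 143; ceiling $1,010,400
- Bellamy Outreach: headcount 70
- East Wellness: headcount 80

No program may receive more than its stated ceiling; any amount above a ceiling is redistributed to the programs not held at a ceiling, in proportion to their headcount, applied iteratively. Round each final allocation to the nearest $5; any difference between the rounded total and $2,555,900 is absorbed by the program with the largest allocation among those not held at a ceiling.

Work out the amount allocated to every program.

Redwood Advocacy: $1,010,400; Bellamy Outreach: $721,235; East Wellness: $824,265

Sum of headcount: 293.
Pro-rata shares before constraints: Redwood Advocacy 1,247,418.77; Bellamy Outreach 610,624.57; East Wellness 697,856.66.
Cap binds for Redwood Advocacy ($1,010,400); remaining pool $1,545,500 reallocated over remaining headcount 150.
Remaining shares: Bellamy Outreach 721,233.33 → $721,235; East Wellness 824,266.67 → $824,265.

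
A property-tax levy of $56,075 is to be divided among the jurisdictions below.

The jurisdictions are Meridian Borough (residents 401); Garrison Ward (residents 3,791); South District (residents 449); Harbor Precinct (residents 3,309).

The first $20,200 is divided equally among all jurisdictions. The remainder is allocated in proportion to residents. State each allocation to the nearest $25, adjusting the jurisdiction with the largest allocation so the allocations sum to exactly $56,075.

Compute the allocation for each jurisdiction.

First tranche $20,200 split equally: $5,050 each.
Remainder $35,875 by residents (total 7,950): Meridian Borough 1,809.54 → $1,800; Garrison Ward 17,107.19 → $17,100; South District 2,026.15 → $2,025; Harbor Precinct 14,932.12 → $14,925.
Rounding difference +$25 on remainder applied to Garrison Ward.
Totals: Meridian Borough $5,050 + $1,800 = $6,850; Garrison Ward $5,050 + $17,125 = $22,175; South District $5,050 + $2,025 = $7,075; Harbor Precinct $5,050 + $14,925 = $19,975.

Meridian Borough: $6,850; Garrison Ward: $22,175; South District: $7,075; Harbor Precinct: $19,975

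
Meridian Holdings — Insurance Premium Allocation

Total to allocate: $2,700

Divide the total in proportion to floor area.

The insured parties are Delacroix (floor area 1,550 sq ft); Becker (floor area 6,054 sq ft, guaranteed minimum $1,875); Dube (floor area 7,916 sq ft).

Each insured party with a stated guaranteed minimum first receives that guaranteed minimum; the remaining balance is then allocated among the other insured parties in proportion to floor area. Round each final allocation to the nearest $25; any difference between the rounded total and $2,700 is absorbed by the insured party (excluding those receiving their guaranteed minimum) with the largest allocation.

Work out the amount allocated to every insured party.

Guaranteed amounts: Becker $1,875. Balance $825.
Balance split over remaining floor area 9,466: Delacroix 135.09 → $125; Dube 689.91 → $700.

Delacroix: $125; Becker: $1,875; Dube: $700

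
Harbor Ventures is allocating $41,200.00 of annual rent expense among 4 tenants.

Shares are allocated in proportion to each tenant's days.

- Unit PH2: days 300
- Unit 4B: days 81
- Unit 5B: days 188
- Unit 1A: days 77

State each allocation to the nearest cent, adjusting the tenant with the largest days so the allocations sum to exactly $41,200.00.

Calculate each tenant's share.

Unit PH2: $19,133.13; Unit 4B: $5,165.94; Unit 5B: $11,990.09; Unit 1A: $4,910.84

Sum of days: 300 + 81 + 188 + 77 = 646.
Pro-rata amounts: Unit PH2 19,133.1269; Unit 4B 5,165.9443; Unit 5B 11,990.0929; Unit 1A 4,910.8359.
Rounded to nearest cent: Unit PH2 $19,133.13; Unit 4B $5,165.94; Unit 5B $11,990.09; Unit 1A $4,910.84. Sum = $41,200.00.
No rounding difference to absorb.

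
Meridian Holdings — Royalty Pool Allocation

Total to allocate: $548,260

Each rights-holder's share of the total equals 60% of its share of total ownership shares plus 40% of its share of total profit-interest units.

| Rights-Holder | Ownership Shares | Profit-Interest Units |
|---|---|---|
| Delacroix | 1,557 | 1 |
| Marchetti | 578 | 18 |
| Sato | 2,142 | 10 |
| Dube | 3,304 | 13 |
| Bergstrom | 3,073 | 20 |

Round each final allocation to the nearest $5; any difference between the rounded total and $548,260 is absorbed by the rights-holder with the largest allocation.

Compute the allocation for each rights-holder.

Delacroix: $51,610 | Marchetti: $81,515 | Sato: $101,510 | Dube: $148,000 | Bergstrom: $165,625

Ownership shares total 10,654; profit-interest units total 62.
Composite weights (60% ownership shares + 40% profit-interest units): Delacroix 0.0941; Marchetti 0.1487; Sato 0.1851; Dube 0.2699; Bergstrom 0.3021.
Unrounded shares: Delacroix 51,611.55; Marchetti 81,515.40; Sato 101,508.63; Dube 147,998.36; Bergstrom 165,626.07.
After rounding ($5): Delacroix $51,610; Marchetti $81,515; Sato $101,510; Dube $148,000; Bergstrom $165,625. Sum = $548,260.
Sum already equals the total — no adjustment.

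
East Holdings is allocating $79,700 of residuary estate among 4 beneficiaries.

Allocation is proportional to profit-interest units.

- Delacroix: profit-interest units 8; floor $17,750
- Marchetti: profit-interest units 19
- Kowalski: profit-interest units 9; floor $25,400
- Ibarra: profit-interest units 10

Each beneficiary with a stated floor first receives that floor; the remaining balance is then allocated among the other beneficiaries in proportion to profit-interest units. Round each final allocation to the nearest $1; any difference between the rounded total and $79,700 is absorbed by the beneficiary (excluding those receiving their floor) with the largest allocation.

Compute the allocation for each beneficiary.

Delacroix: $17,750; Marchetti: $23,947; Kowalski: $25,400; Ibarra: $12,603

Guaranteed amounts: Delacroix $17,750; Kowalski $25,400. Balance $36,550.
Balance split over remaining profit-interest units 29: Marchetti 23,946.55 → $23,947; Ibarra 12,603.45 → $12,603.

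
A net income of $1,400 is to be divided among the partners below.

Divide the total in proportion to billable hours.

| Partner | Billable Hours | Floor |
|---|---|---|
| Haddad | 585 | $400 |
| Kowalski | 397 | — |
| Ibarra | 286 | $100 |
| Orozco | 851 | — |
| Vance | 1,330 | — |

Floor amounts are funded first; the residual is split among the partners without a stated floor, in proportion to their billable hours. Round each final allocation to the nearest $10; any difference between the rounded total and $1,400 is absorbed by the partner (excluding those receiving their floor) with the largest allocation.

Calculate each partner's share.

Haddad: $400 · Kowalski: $140 · Ibarra: $100 · Orozco: $300 · Vance: $460

Guaranteed amounts: Haddad $400; Ibarra $100. Remaining pool $900.
Remaining pool split over remaining billable hours 2,578: Kowalski 138.60 → $140; Orozco 297.09 → $300; Vance 464.31 → $460.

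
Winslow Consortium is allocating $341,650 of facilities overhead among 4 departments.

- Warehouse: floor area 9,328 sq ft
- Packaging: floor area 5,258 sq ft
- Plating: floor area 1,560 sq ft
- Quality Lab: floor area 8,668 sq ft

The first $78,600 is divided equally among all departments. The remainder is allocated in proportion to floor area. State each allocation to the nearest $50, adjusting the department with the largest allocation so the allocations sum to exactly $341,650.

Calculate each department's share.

First tranche $78,600 split equally: $19,650 each.
Remainder $263,050 by floor area (total 24,814): Warehouse 98,884.92 → $98,900; Packaging 55,739.38 → $55,750; Plating 16,537.36 → $16,550; Quality Lab 91,888.35 → $91,900.
Rounding difference −$50 on remainder applied to Warehouse.
Totals: Warehouse $19,650 + $98,850 = $118,500; Packaging $19,650 + $55,750 = $75,400; Plating $19,650 + $16,550 = $36,200; Quality Lab $19,650 + $91,900 = $111,550.

Warehouse: $118,500 · Packaging: $75,400 · Plating: $36,200 · Quality Lab: $111,550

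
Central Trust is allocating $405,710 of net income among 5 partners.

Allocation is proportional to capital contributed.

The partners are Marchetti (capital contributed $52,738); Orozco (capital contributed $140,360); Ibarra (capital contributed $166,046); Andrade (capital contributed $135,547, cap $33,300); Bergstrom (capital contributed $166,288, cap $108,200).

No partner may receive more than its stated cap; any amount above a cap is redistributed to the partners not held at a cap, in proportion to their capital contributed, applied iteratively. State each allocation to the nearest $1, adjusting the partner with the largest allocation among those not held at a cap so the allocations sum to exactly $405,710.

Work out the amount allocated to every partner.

Combined capital contributed = 660,979.
Pro-rata shares before constraints: Marchetti 32,370.67; Orozco 86,153.20; Ibarra 101,919.31; Andrade 83,198.97; Bergstrom 102,067.85.
Cap binds for Andrade ($33,300); balance $372,410 reallocated over remaining capital contributed 525,432.
Cap binds for Bergstrom ($108,200); balance $264,210 reallocated over remaining capital contributed 359,144.
Remaining shares: Marchetti 38,797.55 → $38,798; Orozco 103,258.07 → $103,258; Ibarra 122,154.38 → $122,154.

Marchetti: $38,798 | Orozco: $103,258 | Ibarra: $122,154 | Andrade: $33,300 | Bergstrom: $108,200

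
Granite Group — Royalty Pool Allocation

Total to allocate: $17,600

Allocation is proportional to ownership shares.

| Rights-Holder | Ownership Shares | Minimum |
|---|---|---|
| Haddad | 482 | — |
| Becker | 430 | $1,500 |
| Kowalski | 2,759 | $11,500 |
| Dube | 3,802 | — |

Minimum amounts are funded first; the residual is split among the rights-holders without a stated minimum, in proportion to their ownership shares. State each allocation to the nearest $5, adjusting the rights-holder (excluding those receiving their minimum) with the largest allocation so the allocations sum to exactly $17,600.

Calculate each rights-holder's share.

Haddad: $520 · Becker: $1,500 · Kowalski: $11,500 · Dube: $4,080

Minimums first: Becker $1,500; Kowalski $11,500. Remaining pool $4,600.
Remaining pool split over remaining ownership shares 4,284: Haddad 517.55 → $520; Dube 4,082.45 → $4,080.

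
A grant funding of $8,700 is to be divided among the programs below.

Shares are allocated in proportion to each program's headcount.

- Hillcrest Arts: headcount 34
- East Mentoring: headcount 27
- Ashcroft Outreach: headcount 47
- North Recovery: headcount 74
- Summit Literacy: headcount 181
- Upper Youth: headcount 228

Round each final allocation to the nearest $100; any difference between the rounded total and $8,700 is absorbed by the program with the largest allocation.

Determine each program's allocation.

Sum of headcount: 591.
Raw shares: Hillcrest Arts 34/591 × $8,700 = 500.51; East Mentoring 27/591 × $8,700 = 397.46; Ashcroft Outreach 47/591 × $8,700 = 691.88; North Recovery 74/591 × $8,700 = 1,089.34; Summit Literacy 181/591 × $8,700 = 2,664.47; Upper Youth 228/591 × $8,700 = 3,356.35.
At nearest $100: Hillcrest Arts $500; East Mentoring $400; Ashcroft Outreach $700; North Recovery $1,100; Summit Literacy $2,700; Upper Youth $3,400. Sum = $8,800.
Difference $8,700 − $8,800 = −$100 applied to largest allocation (Upper Youth): Upper Youth becomes $3,300.

Hillcrest Arts: $500 | East Mentoring: $400 | Ashcroft Outreach: $700 | North Recovery: $1,100 | Summit Literacy: $2,700 | Upper Youth: $3,300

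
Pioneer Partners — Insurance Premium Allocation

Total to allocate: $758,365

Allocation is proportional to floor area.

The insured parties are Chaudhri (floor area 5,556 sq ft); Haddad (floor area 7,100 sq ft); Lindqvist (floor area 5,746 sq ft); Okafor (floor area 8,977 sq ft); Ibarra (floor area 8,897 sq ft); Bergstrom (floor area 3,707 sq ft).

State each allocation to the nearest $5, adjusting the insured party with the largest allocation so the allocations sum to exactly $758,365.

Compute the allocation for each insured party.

Chaudhri: $105,380 | Haddad: $134,665 | Lindqvist: $108,985 | Okafor: $170,275 | Ibarra: $168,750 | Bergstrom: $70,310

Total floor area = 39,983.
Proportional shares: Chaudhri 5,556/39,983 × $758,365 = 105,381.69; Haddad 7,100/39,983 × $758,365 = 134,667.02; Lindqvist 5,746/39,983 × $758,365 = 108,985.45; Okafor 8,977/39,983 × $758,365 = 170,268.43; Ibarra 8,897/39,983 × $758,365 = 168,751.05; Bergstrom 3,707/39,983 × $758,365 = 70,311.36.
At nearest $5: Chaudhri $105,380; Haddad $134,665; Lindqvist $108,985; Okafor $170,270; Ibarra $168,750; Bergstrom $70,310. Sum = $758,360.
Difference $758,365 − $758,360 = +$5 applied to largest allocation (Okafor): Okafor becomes $170,275.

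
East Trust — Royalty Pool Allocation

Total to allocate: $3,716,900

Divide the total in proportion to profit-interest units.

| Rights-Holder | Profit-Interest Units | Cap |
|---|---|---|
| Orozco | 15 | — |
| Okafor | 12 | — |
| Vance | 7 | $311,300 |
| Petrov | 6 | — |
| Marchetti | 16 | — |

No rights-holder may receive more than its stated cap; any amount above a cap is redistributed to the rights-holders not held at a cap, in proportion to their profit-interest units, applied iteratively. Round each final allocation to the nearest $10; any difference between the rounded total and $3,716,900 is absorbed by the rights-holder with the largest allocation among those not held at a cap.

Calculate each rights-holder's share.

Combined profit-interest units = 56.
Pro-rata shares before constraints: Orozco 995,598.21; Okafor 796,478.57; Vance 464,612.50; Petrov 398,239.29; Marchetti 1,061,971.43.
Capped: Vance ($311,300); residual $3,405,600 reallocated over remaining profit-interest units 49.
Redistributed shares: Orozco 1,042,530.61 → $1,042,530; Okafor 834,024.49 → $834,020; Petrov 417,012.24 → $417,010; Marchetti 1,112,032.65 → $1,112,030.
Rounding difference +$10 applied to Marchetti → $1,112,040.

Orozco: $1,042,530 | Okafor: $834,020 | Vance: $311,300 | Petrov: $417,010 | Marchetti: $1,112,040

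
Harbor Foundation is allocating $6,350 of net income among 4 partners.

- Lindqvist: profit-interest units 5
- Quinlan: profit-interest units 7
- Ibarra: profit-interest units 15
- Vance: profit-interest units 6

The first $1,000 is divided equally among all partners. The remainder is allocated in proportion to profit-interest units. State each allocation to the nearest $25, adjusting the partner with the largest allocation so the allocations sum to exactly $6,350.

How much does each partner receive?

Lindqvist: $1,050; Quinlan: $1,375; Ibarra: $2,700; Vance: $1,225

$1,000 shared equally gives $250 per partner.
Remainder $5,350 by profit-interest units (total 33): Lindqvist 810.61 → $800; Quinlan 1,134.85 → $1,125; Ibarra 2,431.82 → $2,425; Vance 972.73 → $975.
Rounding difference +$25 on remainder applied to Ibarra.
Totals: Lindqvist $250 + $800 = $1,050; Quinlan $250 + $1,125 = $1,375; Ibarra $250 + $2,450 = $2,700; Vance $250 + $975 = $1,225.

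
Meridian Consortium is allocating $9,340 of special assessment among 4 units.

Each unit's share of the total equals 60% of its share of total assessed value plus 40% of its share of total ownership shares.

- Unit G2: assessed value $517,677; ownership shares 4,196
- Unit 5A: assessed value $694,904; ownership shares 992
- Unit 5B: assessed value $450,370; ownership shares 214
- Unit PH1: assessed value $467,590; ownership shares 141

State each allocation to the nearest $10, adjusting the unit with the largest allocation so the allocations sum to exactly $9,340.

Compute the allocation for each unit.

Assessed value total 2,130,541; ownership shares total 5,543.
Blended shares (60% assessed value + 40% ownership shares): Unit G2 0.4486; Unit 5A 0.2673; Unit 5B 0.1423; Unit PH1 0.1419.
Pro-rata amounts: Unit G2 4,189.77; Unit 5A 2,496.43; Unit 5B 1,328.85; Unit PH1 1,324.94.
After rounding ($10): Unit G2 $4,190; Unit 5A $2,500; Unit 5B $1,330; Unit PH1 $1,320. Sum = $9,340.
No rounding difference to absorb.

Unit G2: $4,190; Unit 5A: $2,500; Unit 5B: $1,330; Unit PH1: $1,320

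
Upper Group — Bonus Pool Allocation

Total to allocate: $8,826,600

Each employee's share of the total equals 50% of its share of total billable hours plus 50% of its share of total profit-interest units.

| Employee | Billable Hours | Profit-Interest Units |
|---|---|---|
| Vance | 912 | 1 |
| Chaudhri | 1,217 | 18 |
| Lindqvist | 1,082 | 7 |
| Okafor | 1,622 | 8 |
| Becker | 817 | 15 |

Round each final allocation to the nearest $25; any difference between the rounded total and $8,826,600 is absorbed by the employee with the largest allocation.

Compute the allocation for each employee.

Billable hours total 5,650; profit-interest units total 49.
Composite weights (50% billable hours + 50% profit-interest units): Vance 0.0909; Chaudhri 0.2914; Lindqvist 0.1672; Okafor 0.2252; Becker 0.2254.
Pro-rata amounts: Vance 802,444.27; Chaudhri 2,571,829.25; Lindqvist 1,475,637.91; Okafor 1,987,507.38; Becker 1,989,181.20.
After rounding ($25): Vance $802,450; Chaudhri $2,571,825; Lindqvist $1,475,650; Okafor $1,987,500; Becker $1,989,175. Sum = $8,826,600.
No rounding difference to absorb.

Vance: $802,450 · Chaudhri: $2,571,825 · Lindqvist: $1,475,650 · Okafor: $1,987,500 · Becker: $1,989,175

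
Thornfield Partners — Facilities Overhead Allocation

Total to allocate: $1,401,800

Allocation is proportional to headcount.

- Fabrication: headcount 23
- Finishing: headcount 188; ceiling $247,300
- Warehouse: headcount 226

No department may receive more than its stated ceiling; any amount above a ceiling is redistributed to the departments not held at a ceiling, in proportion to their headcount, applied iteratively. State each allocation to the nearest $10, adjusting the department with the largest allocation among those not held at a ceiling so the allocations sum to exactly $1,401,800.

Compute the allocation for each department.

Fabrication: $106,640; Finishing: $247,300; Warehouse: $1,047,860

Total headcount = 437.
Proportional shares (ignoring caps): Fabrication 73,778.95; Finishing 603,062.70; Warehouse 724,958.35.
Held at cap: Finishing ($247,300); remaining pool $1,154,500 reallocated over remaining headcount 249.
Remaining shares: Fabrication 106,640.56 → $106,640; Warehouse 1,047,859.44 → $1,047,860.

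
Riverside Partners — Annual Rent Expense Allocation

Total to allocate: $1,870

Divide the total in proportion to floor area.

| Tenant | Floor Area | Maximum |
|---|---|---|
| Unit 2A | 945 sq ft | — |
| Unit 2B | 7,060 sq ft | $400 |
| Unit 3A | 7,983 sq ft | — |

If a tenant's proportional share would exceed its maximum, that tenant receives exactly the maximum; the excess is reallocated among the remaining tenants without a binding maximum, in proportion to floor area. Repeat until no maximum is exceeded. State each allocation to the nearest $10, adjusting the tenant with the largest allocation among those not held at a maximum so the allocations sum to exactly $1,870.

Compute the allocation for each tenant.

Total floor area = 15,988.
Pro-rata shares before constraints: Unit 2A 110.53; Unit 2B 825.76; Unit 3A 933.71.
Held at cap: Unit 2B ($400); remaining pool $1,470 reallocated over remaining floor area 8,928.
Remaining shares: Unit 2A 155.59 → $160; Unit 3A 1,314.41 → $1,310.

Unit 2A: $160 · Unit 2B: $400 · Unit 3A: $1,310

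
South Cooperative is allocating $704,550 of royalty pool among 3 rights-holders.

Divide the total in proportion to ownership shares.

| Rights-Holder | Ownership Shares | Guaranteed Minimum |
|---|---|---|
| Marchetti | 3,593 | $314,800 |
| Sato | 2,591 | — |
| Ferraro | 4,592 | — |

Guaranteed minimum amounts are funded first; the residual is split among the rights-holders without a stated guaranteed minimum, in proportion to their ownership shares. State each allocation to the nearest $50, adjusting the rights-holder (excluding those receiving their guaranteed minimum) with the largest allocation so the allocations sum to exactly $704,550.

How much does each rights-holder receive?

Marchetti: $314,800 | Sato: $140,600 | Ferraro: $249,150

Minimums first: Marchetti $314,800. Balance $389,750.
Balance split over remaining ownership shares 7,183: Sato 140,587.81 → $140,600; Ferraro 249,162.19 → $249,150.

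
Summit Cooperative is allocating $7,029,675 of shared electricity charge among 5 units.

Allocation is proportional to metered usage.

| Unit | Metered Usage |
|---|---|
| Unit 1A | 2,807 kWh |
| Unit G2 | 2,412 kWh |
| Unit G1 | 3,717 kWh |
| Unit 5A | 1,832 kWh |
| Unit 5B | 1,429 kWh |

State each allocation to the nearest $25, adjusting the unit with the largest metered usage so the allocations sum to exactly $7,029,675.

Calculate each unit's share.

Sum of metered usage: 12,197.
Unrounded shares: Unit 1A 2,807/12,197 × $7,029,675 = 1,617,799.27; Unit G2 2,412/12,197 × $7,029,675 = 1,390,143.16; Unit G1 3,717/12,197 × $7,029,675 = 2,142,272.85; Unit 5A 1,832/12,197 × $7,029,675 = 1,055,863.29; Unit 5B 1,429/12,197 × $7,029,675 = 823,596.42.
At nearest $25: Unit 1A $1,617,800; Unit G2 $1,390,150; Unit G1 $2,142,275; Unit 5A $1,055,875; Unit 5B $823,600. Sum = $7,029,700.
Difference $7,029,675 − $7,029,700 = −$25 applied to largest metered usage (Unit G1): Unit G1 becomes $2,142,250.

Unit 1A: $1,617,800 | Unit G2: $1,390,150 | Unit G1: $2,142,250 | Unit 5A: $1,055,875 | Unit 5B: $823,600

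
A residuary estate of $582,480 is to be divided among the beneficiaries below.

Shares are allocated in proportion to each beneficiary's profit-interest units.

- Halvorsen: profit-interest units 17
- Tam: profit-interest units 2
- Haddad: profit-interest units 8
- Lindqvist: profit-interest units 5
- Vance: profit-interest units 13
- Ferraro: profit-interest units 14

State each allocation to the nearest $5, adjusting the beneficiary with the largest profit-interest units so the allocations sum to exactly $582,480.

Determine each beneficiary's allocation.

Profit-interest units total: 17 + 2 + 8 + 5 + 13 + 14 = 59.
Raw shares: Halvorsen 167,833.22; Tam 19,745.08; Haddad 78,980.34; Lindqvist 49,362.71; Vance 128,343.05; Ferraro 138,215.59.
After rounding ($5): Halvorsen $167,835; Tam $19,745; Haddad $78,980; Lindqvist $49,365; Vance $128,345; Ferraro $138,215. Sum = $582,485.
Difference $582,480 − $582,485 = −$5 applied to largest profit-interest units (Halvorsen): Halvorsen becomes $167,830.

Halvorsen: $167,830 | Tam: $19,745 | Haddad: $78,980 | Lindqvist: $49,365 | Vance: $128,345 | Ferraro: $138,215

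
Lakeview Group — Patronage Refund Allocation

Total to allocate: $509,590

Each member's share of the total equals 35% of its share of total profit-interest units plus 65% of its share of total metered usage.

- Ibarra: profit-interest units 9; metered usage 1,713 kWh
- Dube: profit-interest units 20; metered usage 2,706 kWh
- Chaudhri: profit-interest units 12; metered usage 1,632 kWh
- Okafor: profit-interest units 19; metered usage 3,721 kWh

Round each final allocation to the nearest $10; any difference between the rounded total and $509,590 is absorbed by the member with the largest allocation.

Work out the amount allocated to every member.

Ibarra: $84,820; Dube: $151,180; Chaudhri: $90,990; Okafor: $182,600

Totals — profit-interest units 60, metered usage 9,772.
Composite weights (35% profit-interest units + 65% metered usage): Ibarra 0.1664; Dube 0.2967; Chaudhri 0.1786; Okafor 0.3583.
Proportional shares: Ibarra 84,817.64; Dube 151,175.24; Chaudhri 90,989.87; Okafor 182,607.26.
After rounding ($10): Ibarra $84,820; Dube $151,180; Chaudhri $90,990; Okafor $182,610. Sum = $509,600.
Difference $509,590 − $509,600 = −$10 applied to largest allocation (Okafor): Okafor becomes $182,600.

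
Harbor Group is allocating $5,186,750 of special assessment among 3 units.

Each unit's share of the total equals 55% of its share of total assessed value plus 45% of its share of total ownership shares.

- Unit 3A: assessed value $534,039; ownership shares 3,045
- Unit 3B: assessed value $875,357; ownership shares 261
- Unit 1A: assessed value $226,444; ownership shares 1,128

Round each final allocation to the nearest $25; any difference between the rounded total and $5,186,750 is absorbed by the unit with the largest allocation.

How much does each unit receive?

Unit 3A: $2,534,175 · Unit 3B: $1,663,900 · Unit 1A: $988,675

Assessed value total 1,635,840; ownership shares total 4,434.
Composite weights (55% assessed value + 45% ownership shares): Unit 3A 0.4886; Unit 3B 0.3208; Unit 1A 0.1906.
Proportional shares: Unit 3A 2,534,175.38; Unit 3B 1,663,908.84; Unit 1A 988,665.78.
Rounded to nearest $25: Unit 3A $2,534,175; Unit 3B $1,663,900; Unit 1A $988,675. Sum = $5,186,750.
Sum already equals the total — no adjustment.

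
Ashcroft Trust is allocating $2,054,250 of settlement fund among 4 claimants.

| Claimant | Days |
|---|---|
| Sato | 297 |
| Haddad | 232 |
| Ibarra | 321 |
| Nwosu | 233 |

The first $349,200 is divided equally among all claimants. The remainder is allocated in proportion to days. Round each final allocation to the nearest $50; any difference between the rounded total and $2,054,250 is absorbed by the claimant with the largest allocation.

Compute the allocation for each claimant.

First tranche $349,200 split equally: $87,300 each.
Remainder $1,705,050 by days (total 1,083): Sato 467,589.89 → $467,600; Haddad 365,255.40 → $365,250; Ibarra 505,374.93 → $505,350; Nwosu 366,829.78 → $366,850.
Totals: Sato $87,300 + $467,600 = $554,900; Haddad $87,300 + $365,250 = $452,550; Ibarra $87,300 + $505,350 = $592,650; Nwosu $87,300 + $366,850 = $454,150.

Sato: $554,900 | Haddad: $452,550 | Ibarra: $592,650 | Nwosu: $454,150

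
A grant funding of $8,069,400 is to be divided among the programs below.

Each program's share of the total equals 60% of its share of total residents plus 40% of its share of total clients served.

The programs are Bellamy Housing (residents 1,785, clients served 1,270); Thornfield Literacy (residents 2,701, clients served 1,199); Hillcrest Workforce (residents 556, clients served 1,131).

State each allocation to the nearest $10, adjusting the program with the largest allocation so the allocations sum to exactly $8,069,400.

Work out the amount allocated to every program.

Bellamy Housing: $2,852,750; Thornfield Literacy: $3,668,690; Hillcrest Workforce: $1,547,960

Totals — residents 5,042, clients served 3,600.
Composite weights (60% residents + 40% clients served): Bellamy Housing 0.3535; Thornfield Literacy 0.4546; Hillcrest Workforce 0.1918.
Proportional shares: Bellamy Housing 2,852,749.31; Thornfield Literacy 3,668,690.52; Hillcrest Workforce 1,547,960.16.
Rounded to nearest $10: Bellamy Housing $2,852,750; Thornfield Literacy $3,668,690; Hillcrest Workforce $1,547,960. Sum = $8,069,400.
Rounded total matches; no reconciliation needed.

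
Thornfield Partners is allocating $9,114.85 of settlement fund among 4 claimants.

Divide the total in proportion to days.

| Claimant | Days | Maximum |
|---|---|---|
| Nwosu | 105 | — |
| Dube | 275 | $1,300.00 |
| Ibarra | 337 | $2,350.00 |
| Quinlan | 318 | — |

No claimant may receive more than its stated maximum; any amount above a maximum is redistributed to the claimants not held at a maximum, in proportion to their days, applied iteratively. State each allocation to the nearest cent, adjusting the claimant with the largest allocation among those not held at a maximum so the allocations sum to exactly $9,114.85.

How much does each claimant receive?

Nwosu: $1,356.52 · Dube: $1,300.00 · Ibarra: $2,350.00 · Quinlan: $4,108.33

Days total: 1,035.
Pro-rata shares before constraints: Nwosu 924.6949; Dube 2,421.8200; Ibarra 2,967.8304; Quinlan 2,800.5046.
Held at cap: Dube ($1,300.00), Ibarra ($2,350.00); remaining pool $5,464.85 reallocated over remaining days 423.
Shares after redistribution: Nwosu 1,356.5230 → $1,356.52; Quinlan 4,108.3270 → $4,108.33.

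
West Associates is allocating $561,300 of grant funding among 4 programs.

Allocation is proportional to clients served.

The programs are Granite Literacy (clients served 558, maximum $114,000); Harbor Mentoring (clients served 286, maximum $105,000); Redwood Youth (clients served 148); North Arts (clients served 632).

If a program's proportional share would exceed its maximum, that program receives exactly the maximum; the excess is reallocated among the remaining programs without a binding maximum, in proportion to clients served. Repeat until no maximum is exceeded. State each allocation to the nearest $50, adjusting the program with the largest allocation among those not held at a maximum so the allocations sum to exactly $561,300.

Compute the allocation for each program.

Clients served total: 1,624.
Proportional shares (ignoring caps): Granite Literacy 192,860.47; Harbor Mentoring 98,849.63; Redwood Youth 51,152.96; North Arts 218,436.95.
Held at cap: Granite Literacy ($114,000); remaining pool $447,300 reallocated over remaining clients served 1,066.
Held at cap: Harbor Mentoring ($105,000); remaining pool $342,300 reallocated over remaining clients served 780.
Remaining shares: Redwood Youth 64,949.23 → $64,950; North Arts 277,350.77 → $277,350.

Granite Literacy: $114,000 | Harbor Mentoring: $105,000 | Redwood Youth: $64,950 | North Arts: $277,350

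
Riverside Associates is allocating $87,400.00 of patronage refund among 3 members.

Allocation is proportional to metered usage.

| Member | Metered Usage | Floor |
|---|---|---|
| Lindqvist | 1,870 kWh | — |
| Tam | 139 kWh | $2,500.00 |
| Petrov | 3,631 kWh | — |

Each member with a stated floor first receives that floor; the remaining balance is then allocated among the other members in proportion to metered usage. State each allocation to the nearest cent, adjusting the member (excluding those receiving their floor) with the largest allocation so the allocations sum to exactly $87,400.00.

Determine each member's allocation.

Fund the minimums — Tam $2,500.00. Residual $84,900.00.
Residual split over remaining metered usage 5,501: Lindqvist 28,860.7526 → $28,860.75; Petrov 56,039.2474 → $56,039.25.

Lindqvist: $28,860.75 | Tam: $2,500.00 | Petrov: $56,039.25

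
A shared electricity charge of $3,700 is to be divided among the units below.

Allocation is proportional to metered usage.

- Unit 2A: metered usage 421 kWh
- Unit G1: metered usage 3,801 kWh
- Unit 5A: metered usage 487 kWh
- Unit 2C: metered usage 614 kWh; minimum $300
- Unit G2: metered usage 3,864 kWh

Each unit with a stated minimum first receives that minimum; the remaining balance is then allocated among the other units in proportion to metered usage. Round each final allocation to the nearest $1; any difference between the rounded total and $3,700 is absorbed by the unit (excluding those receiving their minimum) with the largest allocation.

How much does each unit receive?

Unit 2A: $167 · Unit G1: $1,507 · Unit 5A: $193 · Unit 2C: $300 · Unit G2: $1,533

Fund the minimums — Unit 2C $300. Balance $3,400.
Balance split over remaining metered usage 8,573: Unit 2A 166.97 → $167; Unit G1 1,507.45 → $1,507; Unit 5A 193.14 → $193; Unit G2 1,532.44 → $1,532.
Rounding difference +$1 applied to Unit G2 → $1,533.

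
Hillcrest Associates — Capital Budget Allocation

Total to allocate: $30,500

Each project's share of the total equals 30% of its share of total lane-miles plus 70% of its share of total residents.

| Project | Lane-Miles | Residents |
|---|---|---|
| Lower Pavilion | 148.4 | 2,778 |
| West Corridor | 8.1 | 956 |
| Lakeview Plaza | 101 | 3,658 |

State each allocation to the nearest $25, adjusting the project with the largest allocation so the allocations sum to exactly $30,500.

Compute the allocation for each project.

Lower Pavilion: $13,300 | West Corridor: $3,050 | Lakeview Plaza: $14,150

Lane-miles total 257.5; residents total 7,392.
Blended shares (30% lane-miles + 70% residents): Lower Pavilion 0.4360; West Corridor 0.1000; Lakeview Plaza 0.4641.
Unrounded shares: Lower Pavilion 13,296.82; West Corridor 3,049.00; Lakeview Plaza 14,154.18.
After rounding ($25): Lower Pavilion $13,300; West Corridor $3,050; Lakeview Plaza $14,150. Sum = $30,500.
Rounded total matches; no reconciliation needed.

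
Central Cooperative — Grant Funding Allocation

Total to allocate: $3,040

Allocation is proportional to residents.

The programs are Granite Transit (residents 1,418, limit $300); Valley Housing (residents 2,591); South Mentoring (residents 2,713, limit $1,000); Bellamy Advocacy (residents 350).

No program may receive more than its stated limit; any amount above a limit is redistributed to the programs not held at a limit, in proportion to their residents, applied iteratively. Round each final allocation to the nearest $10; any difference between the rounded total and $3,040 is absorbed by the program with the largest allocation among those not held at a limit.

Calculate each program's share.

Granite Transit: $300 | Valley Housing: $1,530 | South Mentoring: $1,000 | Bellamy Advocacy: $210

Combined residents = 7,072.
Pro-rata shares before constraints: Granite Transit 609.55; Valley Housing 1,113.78; South Mentoring 1,166.22; Bellamy Advocacy 150.45.
Capped: Granite Transit ($300), South Mentoring ($1,000); remaining pool $1,740 reallocated over remaining residents 2,941.
Shares after redistribution: Valley Housing 1,532.93 → $1,530; Bellamy Advocacy 207.07 → $210.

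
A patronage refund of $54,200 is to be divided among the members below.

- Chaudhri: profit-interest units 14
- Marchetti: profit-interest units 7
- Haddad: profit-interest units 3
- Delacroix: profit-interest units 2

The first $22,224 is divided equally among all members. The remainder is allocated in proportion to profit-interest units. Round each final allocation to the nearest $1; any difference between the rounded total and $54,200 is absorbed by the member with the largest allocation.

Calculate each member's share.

Equal tier: $22,224 ÷ 4 = $5,556 apiece.
Remainder $31,976 by profit-interest units (total 26): Chaudhri 17,217.85 → $17,218; Marchetti 8,608.92 → $8,609; Haddad 3,689.54 → $3,690; Delacroix 2,459.69 → $2,460.
Rounding difference −$1 on remainder applied to Chaudhri.
Totals: Chaudhri $5,556 + $17,217 = $22,773; Marchetti $5,556 + $8,609 = $14,165; Haddad $5,556 + $3,690 = $9,246; Delacroix $5,556 + $2,460 = $8,016.

Chaudhri: $22,773 | Marchetti: $14,165 | Haddad: $9,246 | Delacroix: $8,016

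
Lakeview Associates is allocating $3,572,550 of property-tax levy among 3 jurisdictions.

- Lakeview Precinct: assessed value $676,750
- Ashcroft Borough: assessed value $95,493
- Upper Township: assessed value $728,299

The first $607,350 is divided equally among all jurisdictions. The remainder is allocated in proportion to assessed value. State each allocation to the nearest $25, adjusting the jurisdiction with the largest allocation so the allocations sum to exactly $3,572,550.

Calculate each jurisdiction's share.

Equal tier: $607,350 ÷ 3 = $202,450 apiece.
Remainder $2,965,200 by assessed value (total 1,500,542): Lakeview Precinct 1,337,316.18 → $1,337,325; Ashcroft Borough 188,702.38 → $188,700; Upper Township 1,439,181.44 → $1,439,175.
Totals: Lakeview Precinct $202,450 + $1,337,325 = $1,539,775; Ashcroft Borough $202,450 + $188,700 = $391,150; Upper Township $202,450 + $1,439,175 = $1,641,625.

Lakeview Precinct: $1,539,775; Ashcroft Borough: $391,150; Upper Township: $1,641,625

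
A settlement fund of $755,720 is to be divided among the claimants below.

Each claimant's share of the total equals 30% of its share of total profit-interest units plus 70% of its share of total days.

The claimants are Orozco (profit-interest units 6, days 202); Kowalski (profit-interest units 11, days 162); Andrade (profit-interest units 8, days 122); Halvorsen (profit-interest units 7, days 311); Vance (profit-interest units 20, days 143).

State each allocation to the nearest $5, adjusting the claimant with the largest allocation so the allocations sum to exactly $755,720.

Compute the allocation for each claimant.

Orozco: $139,840 · Kowalski: $139,130 · Andrade: $103,535 · Halvorsen: $205,540 · Vance: $167,675

Profit-interest units total 52; days total 940.
Combined weights (30% profit-interest units + 70% days): Orozco 0.1850; Kowalski 0.1841; Andrade 0.1370; Halvorsen 0.2720; Vance 0.2219.
Raw shares: Orozco 139,839.12; Kowalski 139,127.93; Andrade 103,537.35; Halvorsen 205,541.00; Vance 167,674.60.
Rounded to nearest $5: Orozco $139,840; Kowalski $139,130; Andrade $103,535; Halvorsen $205,540; Vance $167,675. Sum = $755,720.
Rounded total matches; no reconciliation needed.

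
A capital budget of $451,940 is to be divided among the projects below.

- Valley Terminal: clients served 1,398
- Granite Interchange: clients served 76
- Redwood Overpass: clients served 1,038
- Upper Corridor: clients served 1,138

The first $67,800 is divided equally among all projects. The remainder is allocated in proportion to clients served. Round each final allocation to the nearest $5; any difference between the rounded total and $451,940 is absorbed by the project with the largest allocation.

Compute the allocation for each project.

Valley Terminal: $164,080 | Granite Interchange: $24,950 | Redwood Overpass: $126,195 | Upper Corridor: $136,715

Equal tier: $67,800 ÷ 4 = $16,950 apiece.
Remainder $384,140 by clients served (total 3,650): Valley Terminal 147,130.88 → $147,130; Granite Interchange 7,998.53 → $8,000; Redwood Overpass 109,243.10 → $109,245; Upper Corridor 119,767.48 → $119,765.
Totals: Valley Terminal $16,950 + $147,130 = $164,080; Granite Interchange $16,950 + $8,000 = $24,950; Redwood Overpass $16,950 + $109,245 = $126,195; Upper Corridor $16,950 + $119,765 = $136,715.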